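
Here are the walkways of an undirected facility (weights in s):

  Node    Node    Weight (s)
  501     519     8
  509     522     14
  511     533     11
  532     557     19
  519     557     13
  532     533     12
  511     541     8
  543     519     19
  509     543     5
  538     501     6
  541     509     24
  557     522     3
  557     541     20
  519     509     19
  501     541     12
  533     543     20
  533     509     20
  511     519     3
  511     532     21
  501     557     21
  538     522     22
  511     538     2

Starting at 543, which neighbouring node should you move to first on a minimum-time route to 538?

Compare a few routes:
543 - 519 - 511 - 538: 19+3+2 = 24
543 - 509 - 519 - 511 - 538: 5+19+3+2 = 29
543 - 519 - 501 - 538: 19+8+6 = 33
Cheapest is 543 - 519 - 511 - 538 at 24 s.
So from 543 the first move is to 519.

519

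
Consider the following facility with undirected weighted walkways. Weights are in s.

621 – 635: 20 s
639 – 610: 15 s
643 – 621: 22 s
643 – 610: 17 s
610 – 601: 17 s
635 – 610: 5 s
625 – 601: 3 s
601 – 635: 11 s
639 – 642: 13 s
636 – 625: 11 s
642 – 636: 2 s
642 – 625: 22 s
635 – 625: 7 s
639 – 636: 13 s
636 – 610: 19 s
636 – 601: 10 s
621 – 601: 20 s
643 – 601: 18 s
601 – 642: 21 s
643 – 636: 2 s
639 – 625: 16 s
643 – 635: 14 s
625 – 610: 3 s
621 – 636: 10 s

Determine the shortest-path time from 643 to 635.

14 s

Enumerating some paths:
643–636–625–635: 2+11+7 = 20
643–635: 14 = 14
643–636–601–625–635: 2+10+3+7 = 22
643–636–625–610–635: 2+11+3+5 = 21
Cheapest is 643–635 at 14 s.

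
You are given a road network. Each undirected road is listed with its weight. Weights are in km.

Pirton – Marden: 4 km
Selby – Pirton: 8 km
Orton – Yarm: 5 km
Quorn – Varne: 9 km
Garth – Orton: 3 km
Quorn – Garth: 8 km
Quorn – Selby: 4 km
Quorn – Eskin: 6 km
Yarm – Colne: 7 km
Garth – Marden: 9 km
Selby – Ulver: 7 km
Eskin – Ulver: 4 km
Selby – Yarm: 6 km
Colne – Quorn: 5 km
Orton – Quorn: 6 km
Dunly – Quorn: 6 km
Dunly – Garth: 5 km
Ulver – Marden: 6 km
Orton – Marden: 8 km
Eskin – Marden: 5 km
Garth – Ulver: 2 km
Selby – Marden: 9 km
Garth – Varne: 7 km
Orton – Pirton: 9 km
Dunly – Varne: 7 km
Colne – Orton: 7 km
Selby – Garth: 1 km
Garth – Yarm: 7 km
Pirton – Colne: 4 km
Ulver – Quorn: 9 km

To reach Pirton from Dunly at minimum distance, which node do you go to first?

Candidate routes:
Dunly → Quorn → Colne → Pirton: 6+5+4 = 15
Dunly → Garth → Selby → Pirton: 5+1+8 = 14
Dunly → Garth → Ulver → Marden → Pirton: 5+2+6+4 = 17
Dunly → Garth → Orton → Pirton: 5+3+9 = 17
The minimum is 14 km via Dunly → Garth → Selby → Pirton.
So from Dunly the first move is to Garth.

Garth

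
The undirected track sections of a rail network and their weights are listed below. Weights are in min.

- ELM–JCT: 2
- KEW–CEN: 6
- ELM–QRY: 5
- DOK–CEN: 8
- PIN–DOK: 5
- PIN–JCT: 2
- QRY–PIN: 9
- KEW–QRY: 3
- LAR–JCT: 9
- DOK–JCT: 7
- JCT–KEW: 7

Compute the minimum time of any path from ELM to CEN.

Compare a few routes:
ELM → QRY → KEW → CEN: 5+3+6 = 14
ELM → JCT → KEW → CEN: 2+7+6 = 15
Cheapest is ELM → QRY → KEW → CEN at 14 min.

14 min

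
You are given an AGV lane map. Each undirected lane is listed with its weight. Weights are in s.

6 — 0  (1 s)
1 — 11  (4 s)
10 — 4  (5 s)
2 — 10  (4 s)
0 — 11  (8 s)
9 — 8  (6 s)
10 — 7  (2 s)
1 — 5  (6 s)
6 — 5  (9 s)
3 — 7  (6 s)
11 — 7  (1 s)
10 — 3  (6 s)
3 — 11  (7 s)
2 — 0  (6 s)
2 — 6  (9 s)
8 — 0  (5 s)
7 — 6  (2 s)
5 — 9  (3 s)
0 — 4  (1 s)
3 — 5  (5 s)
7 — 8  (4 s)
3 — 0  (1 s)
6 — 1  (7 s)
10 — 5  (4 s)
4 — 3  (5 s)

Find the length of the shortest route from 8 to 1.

Shortest distances from 8:
8: 0
7: 4  (via 8)
0: 5  (via 8)
11: 5  (via 7)
3: 6  (via 0)
4: 6  (via 0)
6: 6  (via 7)
9: 6  (via 8)
10: 6  (via 7)
1: 9  (via 11)
Shortest route: 8–7–11–1 = 9 s.

9 s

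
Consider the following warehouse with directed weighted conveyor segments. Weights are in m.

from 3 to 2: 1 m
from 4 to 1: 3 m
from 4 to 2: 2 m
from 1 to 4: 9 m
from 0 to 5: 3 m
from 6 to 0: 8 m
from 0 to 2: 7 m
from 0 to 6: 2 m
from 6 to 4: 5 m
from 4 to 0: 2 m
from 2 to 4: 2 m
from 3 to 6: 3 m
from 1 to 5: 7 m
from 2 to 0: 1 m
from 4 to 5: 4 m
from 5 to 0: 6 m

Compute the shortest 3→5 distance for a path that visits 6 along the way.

Shortest 3→6: 3 → 6 = 3
Shortest 6→5: 6 → 4 → 5 = 9
Total via 6: 3 + 9 = 12 m.

12 m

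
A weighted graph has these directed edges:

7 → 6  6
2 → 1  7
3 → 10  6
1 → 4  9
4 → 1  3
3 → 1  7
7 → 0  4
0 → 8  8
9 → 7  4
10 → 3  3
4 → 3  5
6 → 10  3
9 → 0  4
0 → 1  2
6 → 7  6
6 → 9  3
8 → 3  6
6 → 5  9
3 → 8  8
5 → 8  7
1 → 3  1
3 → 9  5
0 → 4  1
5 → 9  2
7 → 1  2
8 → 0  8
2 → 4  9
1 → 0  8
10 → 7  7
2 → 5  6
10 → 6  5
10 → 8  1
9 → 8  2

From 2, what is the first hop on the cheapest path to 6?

5

Candidate routes:
2–5–9–7–6: 6+2+4+6 = 18
2–1–3–9–7–6: 7+1+5+4+6 = 23
2–1–3–10–6: 7+1+6+5 = 19
Cheapest is 2–5–9–7–6 at 18.
So from 2 the first move is to 5.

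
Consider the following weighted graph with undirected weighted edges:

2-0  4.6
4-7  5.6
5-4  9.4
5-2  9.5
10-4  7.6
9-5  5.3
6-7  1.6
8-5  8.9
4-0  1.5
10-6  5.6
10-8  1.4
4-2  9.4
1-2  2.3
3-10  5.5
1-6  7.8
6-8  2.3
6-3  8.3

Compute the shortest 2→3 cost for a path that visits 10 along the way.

19.2

Shortest 2→10: 2 → 0 → 4 → 10 = 13.7
Shortest 10→3: 10 → 3 = 5.5
Total via 10: 13.7 + 5.5 = 19.2.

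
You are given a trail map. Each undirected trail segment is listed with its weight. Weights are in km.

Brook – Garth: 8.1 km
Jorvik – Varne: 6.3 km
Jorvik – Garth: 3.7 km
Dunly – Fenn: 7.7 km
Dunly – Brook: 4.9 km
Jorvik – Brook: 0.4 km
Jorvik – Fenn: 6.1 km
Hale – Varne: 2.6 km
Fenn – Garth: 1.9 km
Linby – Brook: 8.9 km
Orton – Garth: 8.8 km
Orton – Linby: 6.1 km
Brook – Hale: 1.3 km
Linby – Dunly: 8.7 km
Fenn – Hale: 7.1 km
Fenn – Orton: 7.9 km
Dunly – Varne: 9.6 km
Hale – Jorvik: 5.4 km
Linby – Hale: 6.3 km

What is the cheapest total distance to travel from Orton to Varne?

Enumerating some paths:
Orton → Garth → Jorvik → Brook → Hale → Varne: 8.8+3.7+0.4+1.3+2.6 = 16.8
Orton → Fenn → Hale → Varne: 7.9+7.1+2.6 = 17.6
Orton → Linby → Hale → Varne: 6.1+6.3+2.6 = 15
Cheapest is Orton → Linby → Hale → Varne at 15 km.

15 km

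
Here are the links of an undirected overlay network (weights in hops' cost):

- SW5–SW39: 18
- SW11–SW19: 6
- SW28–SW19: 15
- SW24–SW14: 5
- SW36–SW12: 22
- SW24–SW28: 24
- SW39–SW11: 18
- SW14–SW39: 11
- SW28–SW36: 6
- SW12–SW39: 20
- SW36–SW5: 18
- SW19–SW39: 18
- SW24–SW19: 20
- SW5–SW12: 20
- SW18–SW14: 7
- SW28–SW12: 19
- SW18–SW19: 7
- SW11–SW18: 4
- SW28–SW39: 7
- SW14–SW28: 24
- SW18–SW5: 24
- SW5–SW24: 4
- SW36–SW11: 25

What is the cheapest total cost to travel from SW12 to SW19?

Candidate routes:
SW12 - SW28 - SW19: 19+15 = 34
SW12 - SW39 - SW19: 20+18 = 38
The minimum is 34 hops' cost via SW12 - SW28 - SW19.

34 hops' cost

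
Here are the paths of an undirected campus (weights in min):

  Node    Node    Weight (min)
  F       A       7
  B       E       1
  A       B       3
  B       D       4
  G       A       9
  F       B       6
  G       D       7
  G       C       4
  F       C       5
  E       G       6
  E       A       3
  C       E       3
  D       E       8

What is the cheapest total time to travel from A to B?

3 min

Compare a few routes:
A–B: 3 = 3
A–E–B: 3+1 = 4
Cheapest is A–B at 3 min.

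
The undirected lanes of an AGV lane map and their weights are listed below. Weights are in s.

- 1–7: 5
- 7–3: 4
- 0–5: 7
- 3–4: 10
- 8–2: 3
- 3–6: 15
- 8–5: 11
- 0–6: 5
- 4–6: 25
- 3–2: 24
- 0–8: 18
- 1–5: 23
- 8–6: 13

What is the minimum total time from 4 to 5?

Compare a few routes:
4 → 3 → 7 → 1 → 5: 10+4+5+23 = 42
4 → 3 → 6 → 8 → 5: 10+15+13+11 = 49
4 → 6 → 0 → 5: 25+5+7 = 37
4 → 3 → 2 → 8 → 5: 10+24+3+11 = 48
Cheapest is 4 → 6 → 0 → 5 at 37 s.

37 s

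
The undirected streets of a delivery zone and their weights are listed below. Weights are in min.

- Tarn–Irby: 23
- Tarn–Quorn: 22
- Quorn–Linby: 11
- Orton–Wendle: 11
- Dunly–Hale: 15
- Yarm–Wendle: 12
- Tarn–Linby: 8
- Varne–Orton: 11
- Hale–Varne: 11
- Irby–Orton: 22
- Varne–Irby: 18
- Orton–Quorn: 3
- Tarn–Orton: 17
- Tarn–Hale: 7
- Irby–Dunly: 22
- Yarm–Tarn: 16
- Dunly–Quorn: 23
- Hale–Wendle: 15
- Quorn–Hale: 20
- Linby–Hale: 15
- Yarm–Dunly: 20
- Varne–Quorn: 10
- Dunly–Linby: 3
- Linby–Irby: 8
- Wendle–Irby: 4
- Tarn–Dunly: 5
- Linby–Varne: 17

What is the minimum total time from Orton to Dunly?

17 min

Settle nodes by increasing distance from Orton:
Orton: 0
Quorn: 3  (via Orton)
Varne: 11  (via Orton)
Wendle: 11  (via Orton)
Linby: 14  (via Quorn)
Irby: 15  (via Wendle)
Dunly: 17  (via Linby)
Shortest route: Orton–Quorn–Linby–Dunly = 17 min.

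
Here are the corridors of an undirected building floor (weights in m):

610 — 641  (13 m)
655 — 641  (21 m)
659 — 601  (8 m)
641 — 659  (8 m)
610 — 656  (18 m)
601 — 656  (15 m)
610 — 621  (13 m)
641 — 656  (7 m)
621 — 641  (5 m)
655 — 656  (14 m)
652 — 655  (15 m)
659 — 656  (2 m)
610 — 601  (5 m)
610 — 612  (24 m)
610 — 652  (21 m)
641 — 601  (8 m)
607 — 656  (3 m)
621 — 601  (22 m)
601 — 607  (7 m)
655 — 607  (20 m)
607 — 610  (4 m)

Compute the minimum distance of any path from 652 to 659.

30 m

Candidate routes:
652–655–656–659: 15+14+2 = 31
652–610–607–656–659: 21+4+3+2 = 30
652–610–601–659: 21+5+8 = 34
The minimum is 30 m via 652–610–607–656–659.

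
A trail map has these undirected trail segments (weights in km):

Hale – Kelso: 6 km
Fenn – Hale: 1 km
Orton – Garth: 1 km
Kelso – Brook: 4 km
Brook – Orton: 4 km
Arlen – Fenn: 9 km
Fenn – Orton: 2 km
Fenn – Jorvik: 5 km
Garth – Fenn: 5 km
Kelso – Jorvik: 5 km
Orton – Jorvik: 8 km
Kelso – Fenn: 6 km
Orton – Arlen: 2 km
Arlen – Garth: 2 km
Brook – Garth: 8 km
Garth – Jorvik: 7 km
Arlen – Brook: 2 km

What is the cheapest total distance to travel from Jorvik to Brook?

9 km

Running Dijkstra from Jorvik:
Jorvik: 0
Fenn: 5  (via Jorvik)
Kelso: 5  (via Jorvik)
Hale: 6  (via Fenn)
Orton: 7  (via Fenn)
Garth: 7  (via Jorvik)
Brook: 9  (via Kelso)
Shortest route: Jorvik → Kelso → Brook = 9 km.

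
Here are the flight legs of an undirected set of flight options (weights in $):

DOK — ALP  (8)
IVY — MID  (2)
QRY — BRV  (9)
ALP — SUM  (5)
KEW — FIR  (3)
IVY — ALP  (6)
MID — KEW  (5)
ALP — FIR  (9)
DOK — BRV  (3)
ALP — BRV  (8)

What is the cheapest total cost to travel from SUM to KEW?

Enumerating some paths:
SUM–ALP–IVY–MID–KEW: 5+6+2+5 = 18
SUM–ALP–FIR–KEW: 5+9+3 = 17
Cheapest is SUM–ALP–FIR–KEW at $17.

$17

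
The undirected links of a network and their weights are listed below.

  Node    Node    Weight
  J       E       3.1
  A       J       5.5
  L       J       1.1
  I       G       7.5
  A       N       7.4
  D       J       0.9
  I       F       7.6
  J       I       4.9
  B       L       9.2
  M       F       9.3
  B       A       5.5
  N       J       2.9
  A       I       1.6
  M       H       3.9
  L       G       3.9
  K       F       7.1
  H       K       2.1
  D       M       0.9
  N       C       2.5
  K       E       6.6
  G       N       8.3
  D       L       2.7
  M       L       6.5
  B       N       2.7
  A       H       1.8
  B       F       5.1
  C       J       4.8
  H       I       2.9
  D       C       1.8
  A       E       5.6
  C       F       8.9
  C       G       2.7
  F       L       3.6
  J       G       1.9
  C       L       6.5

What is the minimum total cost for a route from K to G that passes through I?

11.8

Shortest K→I: K → H → I = 5
Shortest I→G: I → J → G = 6.8
Total via I: 5 + 6.8 = 11.8.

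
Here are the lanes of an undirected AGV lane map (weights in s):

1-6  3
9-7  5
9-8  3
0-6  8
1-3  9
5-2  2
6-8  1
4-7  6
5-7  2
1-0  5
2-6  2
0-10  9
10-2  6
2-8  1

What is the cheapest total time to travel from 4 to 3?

Settle nodes by increasing distance from 4:
4: 0
7: 6  (via 4)
5: 8  (via 7)
2: 10  (via 5)
8: 11  (via 2)
9: 11  (via 7)
6: 12  (via 2)
1: 15  (via 6)
10: 16  (via 2)
0: 20  (via 6)
3: 24  (via 1)
Shortest route: 4–7–5–2–6–1–3 = 24 s.

24 s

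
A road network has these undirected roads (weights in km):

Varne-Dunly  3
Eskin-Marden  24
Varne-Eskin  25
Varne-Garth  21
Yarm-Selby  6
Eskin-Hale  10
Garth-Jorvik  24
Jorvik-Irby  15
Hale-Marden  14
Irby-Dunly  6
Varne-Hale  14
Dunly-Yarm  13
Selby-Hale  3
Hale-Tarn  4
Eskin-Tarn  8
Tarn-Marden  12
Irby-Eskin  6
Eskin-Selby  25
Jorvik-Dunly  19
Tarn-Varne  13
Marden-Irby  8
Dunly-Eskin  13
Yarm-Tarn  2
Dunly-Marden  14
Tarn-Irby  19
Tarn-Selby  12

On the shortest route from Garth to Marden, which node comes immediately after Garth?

Enumerating some paths:
Garth - Varne - Tarn - Marden: 21+13+12 = 46
Garth - Varne - Dunly - Marden: 21+3+14 = 38
The minimum is 38 km via Garth - Varne - Dunly - Marden.
So from Garth the first move is to Varne.

Varne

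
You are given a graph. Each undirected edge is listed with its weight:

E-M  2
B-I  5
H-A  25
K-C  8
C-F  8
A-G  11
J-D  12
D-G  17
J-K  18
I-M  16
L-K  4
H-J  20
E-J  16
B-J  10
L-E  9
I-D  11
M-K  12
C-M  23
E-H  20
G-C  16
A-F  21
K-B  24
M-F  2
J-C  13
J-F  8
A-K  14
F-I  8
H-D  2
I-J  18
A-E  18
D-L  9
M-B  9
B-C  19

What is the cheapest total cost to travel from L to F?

Settle nodes by increasing distance from L:
L: 0
K: 4  (via L)
D: 9  (via L)
E: 9  (via L)
H: 11  (via D)
M: 11  (via E)
C: 12  (via K)
F: 13  (via M)
Shortest route: L–E–M–F = 13.

13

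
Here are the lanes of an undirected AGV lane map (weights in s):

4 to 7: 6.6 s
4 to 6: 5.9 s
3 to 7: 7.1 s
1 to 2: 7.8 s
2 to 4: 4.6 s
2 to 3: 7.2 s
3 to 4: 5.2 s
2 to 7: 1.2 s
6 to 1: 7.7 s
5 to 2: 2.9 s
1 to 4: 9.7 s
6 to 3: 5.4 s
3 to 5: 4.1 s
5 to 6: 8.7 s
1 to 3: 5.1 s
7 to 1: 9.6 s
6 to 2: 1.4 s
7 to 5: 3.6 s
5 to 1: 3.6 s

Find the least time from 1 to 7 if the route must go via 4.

15.5 s

Shortest 1→4: 1 → 4 = 9.7
Best 4 to 7: 4 → 2 → 7 costing 5.8
Total via 4: 9.7 + 5.8 = 15.5 s.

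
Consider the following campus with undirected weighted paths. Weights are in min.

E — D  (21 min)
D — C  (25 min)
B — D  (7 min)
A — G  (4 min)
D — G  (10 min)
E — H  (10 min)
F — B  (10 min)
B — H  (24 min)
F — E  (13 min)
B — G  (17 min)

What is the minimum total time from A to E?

Compare a few routes:
A → G → B → F → E: 4+17+10+13 = 44
A → G → D → E: 4+10+21 = 35
Cheapest is A → G → D → E at 35 min.

35 min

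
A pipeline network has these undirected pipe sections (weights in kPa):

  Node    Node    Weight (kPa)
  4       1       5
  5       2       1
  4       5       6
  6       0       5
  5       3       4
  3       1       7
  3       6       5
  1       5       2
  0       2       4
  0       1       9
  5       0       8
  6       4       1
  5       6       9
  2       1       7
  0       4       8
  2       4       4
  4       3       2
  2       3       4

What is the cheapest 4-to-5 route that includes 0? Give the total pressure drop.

11 kPa

Shortest 4→0: 4–6–0 = 6
Shortest 0→5: 0–2–5 = 5
Total via 0: 6 + 5 = 11 kPa.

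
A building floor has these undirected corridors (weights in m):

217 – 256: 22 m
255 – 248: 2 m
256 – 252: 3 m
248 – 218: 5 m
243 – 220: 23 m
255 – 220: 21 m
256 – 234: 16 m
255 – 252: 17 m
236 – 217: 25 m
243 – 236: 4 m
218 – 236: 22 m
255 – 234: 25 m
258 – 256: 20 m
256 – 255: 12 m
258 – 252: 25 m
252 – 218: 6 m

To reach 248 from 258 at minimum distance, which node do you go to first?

Enumerating some paths:
258 - 256 - 252 - 255 - 248: 20+3+17+2 = 42
258 - 252 - 218 - 248: 25+6+5 = 36
258 - 252 - 256 - 255 - 248: 25+3+12+2 = 42
258 - 256 - 252 - 218 - 248: 20+3+6+5 = 34
The minimum is 34 m via 258 - 256 - 252 - 218 - 248.
So from 258 the first move is to 256.

256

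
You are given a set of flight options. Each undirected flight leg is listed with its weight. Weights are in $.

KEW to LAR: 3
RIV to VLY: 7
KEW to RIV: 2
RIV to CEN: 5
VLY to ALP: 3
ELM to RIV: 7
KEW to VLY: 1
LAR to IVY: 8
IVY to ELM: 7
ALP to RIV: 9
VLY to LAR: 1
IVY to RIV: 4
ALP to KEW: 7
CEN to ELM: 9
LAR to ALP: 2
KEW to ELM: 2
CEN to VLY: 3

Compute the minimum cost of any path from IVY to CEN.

Shortest distances from IVY:
IVY: 0
RIV: 4  (via IVY)
KEW: 6  (via RIV)
ELM: 7  (via IVY)
VLY: 7  (via KEW)
LAR: 8  (via IVY)
CEN: 9  (via RIV)
Shortest route: IVY → RIV → CEN = $9.

$9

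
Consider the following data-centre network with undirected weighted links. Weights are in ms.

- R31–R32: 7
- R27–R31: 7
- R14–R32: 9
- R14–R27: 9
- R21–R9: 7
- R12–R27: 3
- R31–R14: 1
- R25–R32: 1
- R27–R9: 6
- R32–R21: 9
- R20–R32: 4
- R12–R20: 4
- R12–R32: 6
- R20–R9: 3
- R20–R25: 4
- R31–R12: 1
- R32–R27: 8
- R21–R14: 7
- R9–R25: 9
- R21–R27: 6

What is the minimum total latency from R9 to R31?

Running Dijkstra from R9:
R9: 0
R20: 3  (via R9)
R27: 6  (via R9)
R21: 7  (via R9)
R25: 7  (via R20)
R32: 7  (via R20)
R12: 7  (via R20)
R31: 8  (via R12)
Shortest route: R9–R20–R12–R31 = 8 ms.

8 ms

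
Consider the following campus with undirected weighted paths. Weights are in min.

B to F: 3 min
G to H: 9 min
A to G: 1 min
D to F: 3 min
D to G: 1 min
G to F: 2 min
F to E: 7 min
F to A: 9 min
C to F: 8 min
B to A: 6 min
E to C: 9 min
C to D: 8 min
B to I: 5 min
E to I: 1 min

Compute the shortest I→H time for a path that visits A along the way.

21 min

Best I to A: I → B → A costing 11
Best A to H: A → G → H costing 10
Total via A: 11 + 10 = 21 min.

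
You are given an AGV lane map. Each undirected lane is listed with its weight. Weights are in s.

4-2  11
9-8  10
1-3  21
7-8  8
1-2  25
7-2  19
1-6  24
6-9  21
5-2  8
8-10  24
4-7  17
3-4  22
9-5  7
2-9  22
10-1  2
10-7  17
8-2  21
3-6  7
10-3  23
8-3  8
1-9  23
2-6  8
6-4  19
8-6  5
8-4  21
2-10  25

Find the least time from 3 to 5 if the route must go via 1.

51 s

Shortest 3→1: 3–1 = 21
Shortest 1→5: 1–9–5 = 30
Total via 1: 21 + 30 = 51 s.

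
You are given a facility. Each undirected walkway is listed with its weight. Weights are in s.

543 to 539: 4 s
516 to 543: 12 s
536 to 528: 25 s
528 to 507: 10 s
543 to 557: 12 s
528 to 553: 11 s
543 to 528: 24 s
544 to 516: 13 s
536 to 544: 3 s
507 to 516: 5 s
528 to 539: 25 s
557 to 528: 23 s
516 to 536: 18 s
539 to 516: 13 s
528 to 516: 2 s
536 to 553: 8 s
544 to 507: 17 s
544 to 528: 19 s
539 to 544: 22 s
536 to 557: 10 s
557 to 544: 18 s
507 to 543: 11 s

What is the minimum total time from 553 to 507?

18 s

Compare a few routes:
553–528–516–507: 11+2+5 = 18
553–536–544–507: 8+3+17 = 28
553–536–544–516–507: 8+3+13+5 = 29
553–528–507: 11+10 = 21
Cheapest is 553–528–516–507 at 18 s.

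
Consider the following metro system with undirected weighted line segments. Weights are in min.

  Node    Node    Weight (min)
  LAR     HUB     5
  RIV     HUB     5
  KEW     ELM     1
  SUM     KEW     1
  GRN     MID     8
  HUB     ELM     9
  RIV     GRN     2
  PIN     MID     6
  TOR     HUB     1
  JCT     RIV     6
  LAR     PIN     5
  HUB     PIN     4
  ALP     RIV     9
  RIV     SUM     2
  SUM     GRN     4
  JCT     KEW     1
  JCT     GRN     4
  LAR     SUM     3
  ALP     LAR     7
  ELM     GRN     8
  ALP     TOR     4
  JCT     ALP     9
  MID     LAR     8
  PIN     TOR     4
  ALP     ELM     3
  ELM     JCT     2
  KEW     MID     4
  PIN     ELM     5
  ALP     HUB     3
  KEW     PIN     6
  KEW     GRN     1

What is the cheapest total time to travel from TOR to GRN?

8 min

Running Dijkstra from TOR:
TOR: 0
HUB: 1  (via TOR)
ALP: 4  (via TOR)
PIN: 4  (via TOR)
LAR: 6  (via HUB)
RIV: 6  (via HUB)
ELM: 7  (via ALP)
GRN: 8  (via RIV)
Shortest route: TOR–HUB–RIV–GRN = 8 min.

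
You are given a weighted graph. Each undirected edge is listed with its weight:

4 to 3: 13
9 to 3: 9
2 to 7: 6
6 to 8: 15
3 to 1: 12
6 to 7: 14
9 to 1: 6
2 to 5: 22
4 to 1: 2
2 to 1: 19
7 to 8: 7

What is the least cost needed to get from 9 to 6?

Enumerating some paths:
9 → 1 → 2 → 7 → 8 → 6: 6+19+6+7+15 = 53
9 → 1 → 2 → 7 → 6: 6+19+6+14 = 45
9 → 3 → 1 → 2 → 7 → 6: 9+12+19+6+14 = 60
The minimum is 45 via 9 → 1 → 2 → 7 → 6.

45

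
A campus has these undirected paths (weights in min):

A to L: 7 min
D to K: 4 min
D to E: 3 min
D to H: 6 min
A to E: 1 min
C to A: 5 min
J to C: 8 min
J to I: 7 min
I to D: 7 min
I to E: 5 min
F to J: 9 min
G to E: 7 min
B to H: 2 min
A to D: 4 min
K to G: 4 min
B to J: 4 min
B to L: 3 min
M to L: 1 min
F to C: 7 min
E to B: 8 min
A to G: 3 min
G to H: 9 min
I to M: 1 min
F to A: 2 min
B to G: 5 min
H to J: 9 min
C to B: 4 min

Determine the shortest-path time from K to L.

12 min

Settle nodes by increasing distance from K:
K: 0
D: 4  (via K)
G: 4  (via K)
A: 7  (via G)
E: 7  (via D)
B: 9  (via G)
F: 9  (via A)
H: 10  (via D)
I: 11  (via D)
C: 12  (via A)
L: 12  (via B)
Shortest route: K–G–B–L = 12 min.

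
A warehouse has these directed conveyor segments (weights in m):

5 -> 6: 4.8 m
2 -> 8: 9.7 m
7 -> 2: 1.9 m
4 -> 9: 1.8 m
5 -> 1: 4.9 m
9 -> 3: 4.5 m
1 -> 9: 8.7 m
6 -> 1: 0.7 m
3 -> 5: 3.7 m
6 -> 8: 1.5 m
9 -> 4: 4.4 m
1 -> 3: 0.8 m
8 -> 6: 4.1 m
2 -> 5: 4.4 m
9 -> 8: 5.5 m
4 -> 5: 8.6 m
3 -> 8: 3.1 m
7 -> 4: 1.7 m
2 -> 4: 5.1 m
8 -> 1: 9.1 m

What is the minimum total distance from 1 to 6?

Settle nodes by increasing distance from 1:
1: 0
3: 0.8  (via 1)
8: 3.9  (via 3)
5: 4.5  (via 3)
6: 8  (via 8)
Shortest route: 1–3–8–6 = 8 m.

8 m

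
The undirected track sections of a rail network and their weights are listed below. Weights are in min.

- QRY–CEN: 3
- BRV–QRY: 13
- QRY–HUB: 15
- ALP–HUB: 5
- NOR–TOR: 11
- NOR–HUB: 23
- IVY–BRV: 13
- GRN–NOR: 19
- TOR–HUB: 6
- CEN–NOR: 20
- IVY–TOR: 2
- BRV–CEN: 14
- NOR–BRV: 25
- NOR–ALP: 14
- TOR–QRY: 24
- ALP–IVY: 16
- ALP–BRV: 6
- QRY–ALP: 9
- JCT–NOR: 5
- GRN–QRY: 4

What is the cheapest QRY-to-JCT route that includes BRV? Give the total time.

38 min

Shortest QRY→BRV: QRY–BRV = 13
Shortest BRV→JCT: BRV–ALP–NOR–JCT = 25
Total via BRV: 13 + 25 = 38 min.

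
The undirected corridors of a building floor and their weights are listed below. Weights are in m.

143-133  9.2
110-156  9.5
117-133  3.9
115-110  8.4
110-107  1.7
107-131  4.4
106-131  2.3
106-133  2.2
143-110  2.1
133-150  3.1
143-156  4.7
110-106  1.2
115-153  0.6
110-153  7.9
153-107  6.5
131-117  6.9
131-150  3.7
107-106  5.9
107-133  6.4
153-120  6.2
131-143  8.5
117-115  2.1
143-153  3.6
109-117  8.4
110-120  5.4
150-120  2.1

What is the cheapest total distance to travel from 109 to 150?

Compare a few routes:
109 → 117 → 133 → 150: 8.4+3.9+3.1 = 15.4
109 → 117 → 115 → 153 → 120 → 150: 8.4+2.1+0.6+6.2+2.1 = 19.4
109 → 117 → 131 → 150: 8.4+6.9+3.7 = 19
The minimum is 15.4 m via 109 → 117 → 133 → 150.

15.4 m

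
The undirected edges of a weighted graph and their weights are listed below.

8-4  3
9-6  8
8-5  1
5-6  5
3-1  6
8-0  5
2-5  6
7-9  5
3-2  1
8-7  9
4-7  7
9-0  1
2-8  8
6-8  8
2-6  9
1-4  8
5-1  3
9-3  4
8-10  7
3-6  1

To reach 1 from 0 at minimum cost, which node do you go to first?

Compare a few routes:
0 - 9 - 3 - 1: 1+4+6 = 11
0 - 9 - 3 - 6 - 5 - 1: 1+4+1+5+3 = 14
0 - 8 - 5 - 1: 5+1+3 = 9
The minimum is 9 via 0 - 8 - 5 - 1.
So from 0 the first move is to 8.

8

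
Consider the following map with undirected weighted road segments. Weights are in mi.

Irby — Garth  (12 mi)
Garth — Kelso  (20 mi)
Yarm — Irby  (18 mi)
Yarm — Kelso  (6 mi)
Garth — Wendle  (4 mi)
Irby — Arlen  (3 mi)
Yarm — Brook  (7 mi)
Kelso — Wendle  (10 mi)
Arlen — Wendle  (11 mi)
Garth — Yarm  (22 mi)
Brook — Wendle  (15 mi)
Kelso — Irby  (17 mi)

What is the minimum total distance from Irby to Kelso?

17 mi

Enumerating some paths:
Irby–Kelso: 17 = 17
Irby–Garth–Wendle–Kelso: 12+4+10 = 26
Irby–Arlen–Wendle–Kelso: 3+11+10 = 24
Irby–Yarm–Kelso: 18+6 = 24
The minimum is 17 mi via Irby–Kelso.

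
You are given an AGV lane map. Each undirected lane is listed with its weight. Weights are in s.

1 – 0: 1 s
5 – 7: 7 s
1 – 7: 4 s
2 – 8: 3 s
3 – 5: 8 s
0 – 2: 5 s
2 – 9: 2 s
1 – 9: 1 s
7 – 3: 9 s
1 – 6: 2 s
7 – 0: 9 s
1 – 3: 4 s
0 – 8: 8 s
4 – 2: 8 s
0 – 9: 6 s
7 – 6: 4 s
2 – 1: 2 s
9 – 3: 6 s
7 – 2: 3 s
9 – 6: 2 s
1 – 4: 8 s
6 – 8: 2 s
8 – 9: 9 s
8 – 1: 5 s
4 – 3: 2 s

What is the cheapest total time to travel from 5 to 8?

Settle nodes by increasing distance from 5:
5: 0
7: 7  (via 5)
3: 8  (via 5)
2: 10  (via 7)
4: 10  (via 3)
1: 11  (via 7)
6: 11  (via 7)
0: 12  (via 1)
9: 12  (via 2)
8: 13  (via 2)
Shortest route: 5 → 7 → 2 → 8 = 13 s.

13 s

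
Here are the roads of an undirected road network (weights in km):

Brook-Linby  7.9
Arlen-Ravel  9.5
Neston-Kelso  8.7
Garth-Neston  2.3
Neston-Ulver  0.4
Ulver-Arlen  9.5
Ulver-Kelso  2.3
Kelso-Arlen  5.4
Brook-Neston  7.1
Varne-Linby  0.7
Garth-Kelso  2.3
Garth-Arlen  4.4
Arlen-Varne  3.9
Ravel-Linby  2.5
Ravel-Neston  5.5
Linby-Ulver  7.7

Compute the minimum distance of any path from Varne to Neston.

Compare a few routes:
Varne–Linby–Ulver–Neston: 0.7+7.7+0.4 = 8.8
Varne–Linby–Ravel–Neston: 0.7+2.5+5.5 = 8.7
Cheapest is Varne–Linby–Ravel–Neston at 8.7 km.

8.7 km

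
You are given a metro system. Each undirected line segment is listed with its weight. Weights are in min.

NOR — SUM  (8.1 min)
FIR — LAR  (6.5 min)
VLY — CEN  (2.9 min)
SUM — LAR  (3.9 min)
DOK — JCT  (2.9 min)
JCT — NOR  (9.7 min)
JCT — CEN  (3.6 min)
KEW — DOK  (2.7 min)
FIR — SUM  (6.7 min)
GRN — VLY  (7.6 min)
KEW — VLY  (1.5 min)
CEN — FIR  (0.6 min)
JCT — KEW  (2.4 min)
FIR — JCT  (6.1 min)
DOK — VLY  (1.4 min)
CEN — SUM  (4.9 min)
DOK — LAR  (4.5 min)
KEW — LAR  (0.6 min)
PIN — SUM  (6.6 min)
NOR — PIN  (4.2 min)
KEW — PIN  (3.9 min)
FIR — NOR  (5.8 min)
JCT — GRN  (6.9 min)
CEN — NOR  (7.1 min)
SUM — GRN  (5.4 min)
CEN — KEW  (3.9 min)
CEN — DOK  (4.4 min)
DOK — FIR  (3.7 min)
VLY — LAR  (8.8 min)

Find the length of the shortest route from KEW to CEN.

Compare a few routes:
KEW → CEN: 3.9 = 3.9
KEW → VLY → CEN: 1.5+2.9 = 4.4
Cheapest is KEW → CEN at 3.9 min.

3.9 min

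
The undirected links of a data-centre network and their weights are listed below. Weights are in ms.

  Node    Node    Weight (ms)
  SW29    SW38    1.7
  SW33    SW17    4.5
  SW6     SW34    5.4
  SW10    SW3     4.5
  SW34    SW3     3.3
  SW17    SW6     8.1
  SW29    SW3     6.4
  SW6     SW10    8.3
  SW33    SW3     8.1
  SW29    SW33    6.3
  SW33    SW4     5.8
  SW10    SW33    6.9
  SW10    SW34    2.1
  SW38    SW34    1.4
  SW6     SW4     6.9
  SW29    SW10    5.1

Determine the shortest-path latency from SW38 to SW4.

13.7 ms

Candidate routes:
SW38–SW29–SW33–SW4: 1.7+6.3+5.8 = 13.8
SW38–SW34–SW10–SW33–SW4: 1.4+2.1+6.9+5.8 = 16.2
SW38–SW34–SW6–SW4: 1.4+5.4+6.9 = 13.7
Cheapest is SW38–SW34–SW6–SW4 at 13.7 ms.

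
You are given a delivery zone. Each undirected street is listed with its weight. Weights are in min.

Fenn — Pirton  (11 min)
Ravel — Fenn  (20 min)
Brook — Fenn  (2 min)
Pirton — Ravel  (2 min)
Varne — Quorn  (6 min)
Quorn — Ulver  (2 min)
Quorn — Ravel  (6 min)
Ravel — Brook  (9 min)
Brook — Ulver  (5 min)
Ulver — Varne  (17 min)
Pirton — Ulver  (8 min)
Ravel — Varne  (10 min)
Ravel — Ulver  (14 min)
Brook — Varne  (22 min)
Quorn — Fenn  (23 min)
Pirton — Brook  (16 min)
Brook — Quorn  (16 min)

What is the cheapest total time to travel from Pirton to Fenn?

Enumerating some paths:
Pirton → Ravel → Brook → Fenn: 2+9+2 = 13
Pirton → Fenn: 11 = 11
Pirton → Ulver → Brook → Fenn: 8+5+2 = 15
The minimum is 11 min via Pirton → Fenn.

11 min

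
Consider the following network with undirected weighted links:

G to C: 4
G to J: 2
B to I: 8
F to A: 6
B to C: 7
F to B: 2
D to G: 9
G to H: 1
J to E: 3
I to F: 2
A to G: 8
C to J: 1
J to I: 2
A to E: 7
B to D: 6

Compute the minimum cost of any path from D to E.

Running Dijkstra from D:
D: 0
B: 6  (via D)
F: 8  (via B)
G: 9  (via D)
H: 10  (via G)
I: 10  (via F)
J: 11  (via G)
C: 12  (via J)
A: 14  (via F)
E: 14  (via J)
Shortest route: D → G → J → E = 14.

14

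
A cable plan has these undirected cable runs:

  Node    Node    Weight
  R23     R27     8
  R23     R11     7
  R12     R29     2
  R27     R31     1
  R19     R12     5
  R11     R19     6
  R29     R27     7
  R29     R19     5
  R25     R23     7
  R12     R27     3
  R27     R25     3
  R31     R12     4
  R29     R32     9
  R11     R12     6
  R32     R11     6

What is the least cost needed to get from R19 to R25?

Enumerating some paths:
R19–R29–R12–R27–R25: 5+2+3+3 = 13
R19–R12–R31–R27–R25: 5+4+1+3 = 13
R19–R12–R27–R25: 5+3+3 = 11
R19–R29–R27–R25: 5+7+3 = 15
Cheapest is R19–R12–R27–R25 at 11.

11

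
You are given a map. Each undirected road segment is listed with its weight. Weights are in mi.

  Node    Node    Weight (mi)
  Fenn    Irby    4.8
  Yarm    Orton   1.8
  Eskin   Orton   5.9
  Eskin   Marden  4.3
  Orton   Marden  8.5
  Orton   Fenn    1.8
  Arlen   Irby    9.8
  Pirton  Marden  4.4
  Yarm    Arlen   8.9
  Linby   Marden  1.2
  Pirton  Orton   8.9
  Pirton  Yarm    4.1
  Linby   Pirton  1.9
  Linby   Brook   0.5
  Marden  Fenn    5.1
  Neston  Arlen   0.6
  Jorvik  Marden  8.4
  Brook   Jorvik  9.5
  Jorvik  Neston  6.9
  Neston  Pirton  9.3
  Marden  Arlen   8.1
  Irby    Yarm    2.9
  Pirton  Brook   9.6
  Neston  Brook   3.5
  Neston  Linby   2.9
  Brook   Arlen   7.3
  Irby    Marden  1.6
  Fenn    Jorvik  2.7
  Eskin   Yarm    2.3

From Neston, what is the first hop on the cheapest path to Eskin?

Compare a few routes:
Neston–Linby–Marden–Irby–Yarm–Eskin: 2.9+1.2+1.6+2.9+2.3 = 10.9
Neston–Brook–Linby–Marden–Eskin: 3.5+0.5+1.2+4.3 = 9.5
Neston–Linby–Marden–Eskin: 2.9+1.2+4.3 = 8.4
The minimum is 8.4 mi via Neston–Linby–Marden–Eskin.
So from Neston the first move is to Linby.

Linby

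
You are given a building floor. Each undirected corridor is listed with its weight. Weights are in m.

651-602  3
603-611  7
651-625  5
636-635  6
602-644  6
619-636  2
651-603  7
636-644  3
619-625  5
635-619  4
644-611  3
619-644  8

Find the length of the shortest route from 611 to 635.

12 m

Shortest distances from 611:
611: 0
644: 3  (via 611)
636: 6  (via 644)
603: 7  (via 611)
619: 8  (via 636)
602: 9  (via 644)
651: 12  (via 602)
635: 12  (via 636)
Shortest route: 611–644–636–635 = 12 m.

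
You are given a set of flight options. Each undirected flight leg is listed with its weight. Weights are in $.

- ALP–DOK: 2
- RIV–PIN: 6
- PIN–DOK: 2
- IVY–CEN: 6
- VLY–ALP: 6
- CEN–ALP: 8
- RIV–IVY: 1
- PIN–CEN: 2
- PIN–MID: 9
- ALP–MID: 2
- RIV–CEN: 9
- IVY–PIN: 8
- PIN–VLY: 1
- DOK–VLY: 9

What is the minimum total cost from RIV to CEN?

$7

Running Dijkstra from RIV:
RIV: 0
IVY: 1  (via RIV)
PIN: 6  (via RIV)
CEN: 7  (via IVY)
Shortest route: RIV → IVY → CEN = $7.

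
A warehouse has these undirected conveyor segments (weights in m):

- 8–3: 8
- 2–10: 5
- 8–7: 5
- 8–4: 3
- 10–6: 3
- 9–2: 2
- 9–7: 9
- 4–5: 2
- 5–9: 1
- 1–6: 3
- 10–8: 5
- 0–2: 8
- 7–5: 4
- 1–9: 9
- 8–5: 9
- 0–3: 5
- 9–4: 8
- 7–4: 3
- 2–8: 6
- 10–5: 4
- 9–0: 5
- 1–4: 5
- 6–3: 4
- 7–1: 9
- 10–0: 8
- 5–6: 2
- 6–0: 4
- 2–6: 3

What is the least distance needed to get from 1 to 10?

Shortest distances from 1:
1: 0
6: 3  (via 1)
4: 5  (via 1)
5: 5  (via 6)
2: 6  (via 6)
9: 6  (via 5)
10: 6  (via 6)
Shortest route: 1 → 6 → 10 = 6 m.

6 m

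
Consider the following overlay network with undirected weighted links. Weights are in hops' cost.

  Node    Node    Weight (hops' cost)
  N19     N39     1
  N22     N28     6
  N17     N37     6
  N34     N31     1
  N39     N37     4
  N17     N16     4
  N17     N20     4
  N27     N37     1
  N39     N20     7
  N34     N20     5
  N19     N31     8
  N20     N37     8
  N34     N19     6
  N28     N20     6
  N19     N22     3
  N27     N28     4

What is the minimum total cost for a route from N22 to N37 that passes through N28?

Shortest N22→N28: N22 → N28 = 6
Shortest N28→N37: N28 → N27 → N37 = 5
Total via N28: 6 + 5 = 11 hops' cost.

11 hops' cost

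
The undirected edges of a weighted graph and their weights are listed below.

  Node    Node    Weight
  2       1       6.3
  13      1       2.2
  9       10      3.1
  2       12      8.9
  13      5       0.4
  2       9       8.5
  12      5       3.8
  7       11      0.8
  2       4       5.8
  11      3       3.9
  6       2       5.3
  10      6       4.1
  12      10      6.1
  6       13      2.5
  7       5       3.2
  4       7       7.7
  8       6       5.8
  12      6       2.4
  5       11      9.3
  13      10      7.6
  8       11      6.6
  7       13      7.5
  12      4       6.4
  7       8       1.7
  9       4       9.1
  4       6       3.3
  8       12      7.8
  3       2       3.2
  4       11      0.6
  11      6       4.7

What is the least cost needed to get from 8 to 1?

Enumerating some paths:
8 - 7 - 5 - 13 - 1: 1.7+3.2+0.4+2.2 = 7.5
8 - 6 - 13 - 1: 5.8+2.5+2.2 = 10.5
8 - 7 - 11 - 4 - 6 - 13 - 1: 1.7+0.8+0.6+3.3+2.5+2.2 = 11.1
Cheapest is 8 - 7 - 5 - 13 - 1 at 7.5.

7.5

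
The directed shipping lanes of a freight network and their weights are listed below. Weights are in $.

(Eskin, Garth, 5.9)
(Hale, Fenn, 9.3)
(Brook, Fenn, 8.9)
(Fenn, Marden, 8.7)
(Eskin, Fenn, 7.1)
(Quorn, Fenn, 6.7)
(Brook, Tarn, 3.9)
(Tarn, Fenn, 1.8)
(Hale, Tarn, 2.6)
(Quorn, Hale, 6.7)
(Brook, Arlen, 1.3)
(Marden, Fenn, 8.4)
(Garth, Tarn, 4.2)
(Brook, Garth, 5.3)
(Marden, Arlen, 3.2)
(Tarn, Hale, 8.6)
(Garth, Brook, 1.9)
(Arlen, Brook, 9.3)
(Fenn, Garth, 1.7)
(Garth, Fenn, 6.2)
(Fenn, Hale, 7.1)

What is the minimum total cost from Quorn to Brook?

$10.3

Running Dijkstra from Quorn:
Quorn: 0
Fenn: 6.7  (via Quorn)
Hale: 6.7  (via Quorn)
Garth: 8.4  (via Fenn)
Tarn: 9.3  (via Hale)
Brook: 10.3  (via Garth)
Shortest route: Quorn–Fenn–Garth–Brook = $10.3.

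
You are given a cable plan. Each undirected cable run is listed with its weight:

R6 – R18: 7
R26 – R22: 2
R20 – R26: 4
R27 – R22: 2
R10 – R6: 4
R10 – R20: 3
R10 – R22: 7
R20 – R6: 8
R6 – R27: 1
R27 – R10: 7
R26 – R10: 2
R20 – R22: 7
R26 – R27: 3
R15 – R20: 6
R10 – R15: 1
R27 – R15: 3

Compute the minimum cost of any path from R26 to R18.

11

Candidate routes:
R26–R22–R27–R6–R18: 2+2+1+7 = 12
R26–R27–R6–R18: 3+1+7 = 11
The minimum is 11 via R26–R27–R6–R18.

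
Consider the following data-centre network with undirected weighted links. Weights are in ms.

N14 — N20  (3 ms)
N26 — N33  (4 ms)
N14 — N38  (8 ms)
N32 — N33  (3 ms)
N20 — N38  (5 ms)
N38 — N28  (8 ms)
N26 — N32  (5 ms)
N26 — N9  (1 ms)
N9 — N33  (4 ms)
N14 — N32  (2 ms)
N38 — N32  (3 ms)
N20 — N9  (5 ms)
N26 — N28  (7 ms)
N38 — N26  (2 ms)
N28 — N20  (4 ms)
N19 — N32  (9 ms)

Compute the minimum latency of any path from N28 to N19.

18 ms

Candidate routes:
N28 - N20 - N14 - N32 - N19: 4+3+2+9 = 18
N28 - N20 - N38 - N32 - N19: 4+5+3+9 = 21
N28 - N38 - N32 - N19: 8+3+9 = 20
N28 - N26 - N32 - N19: 7+5+9 = 21
Cheapest is N28 - N20 - N14 - N32 - N19 at 18 ms.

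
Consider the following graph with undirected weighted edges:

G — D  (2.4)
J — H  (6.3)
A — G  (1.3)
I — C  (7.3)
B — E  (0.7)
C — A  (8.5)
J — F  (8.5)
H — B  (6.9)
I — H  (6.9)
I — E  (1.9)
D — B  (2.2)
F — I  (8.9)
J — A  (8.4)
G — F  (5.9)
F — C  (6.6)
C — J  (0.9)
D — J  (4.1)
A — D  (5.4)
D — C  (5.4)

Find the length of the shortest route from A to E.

6.6

Compare a few routes:
A - C - J - D - B - E: 8.5+0.9+4.1+2.2+0.7 = 16.4
A - G - D - B - E: 1.3+2.4+2.2+0.7 = 6.6
A - J - D - B - E: 8.4+4.1+2.2+0.7 = 15.4
A - D - B - E: 5.4+2.2+0.7 = 8.3
The minimum is 6.6 via A - G - D - B - E.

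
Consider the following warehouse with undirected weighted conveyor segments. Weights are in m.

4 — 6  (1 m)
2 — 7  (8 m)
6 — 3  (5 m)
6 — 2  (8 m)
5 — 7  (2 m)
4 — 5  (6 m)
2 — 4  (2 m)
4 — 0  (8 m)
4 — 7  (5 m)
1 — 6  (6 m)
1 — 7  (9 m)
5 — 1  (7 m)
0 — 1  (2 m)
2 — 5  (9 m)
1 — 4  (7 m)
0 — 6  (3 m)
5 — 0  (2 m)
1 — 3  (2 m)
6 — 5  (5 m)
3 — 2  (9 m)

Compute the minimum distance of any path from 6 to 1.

5 m

Running Dijkstra from 6:
6: 0
4: 1  (via 6)
0: 3  (via 6)
2: 3  (via 4)
1: 5  (via 0)
Shortest route: 6 → 0 → 1 = 5 m.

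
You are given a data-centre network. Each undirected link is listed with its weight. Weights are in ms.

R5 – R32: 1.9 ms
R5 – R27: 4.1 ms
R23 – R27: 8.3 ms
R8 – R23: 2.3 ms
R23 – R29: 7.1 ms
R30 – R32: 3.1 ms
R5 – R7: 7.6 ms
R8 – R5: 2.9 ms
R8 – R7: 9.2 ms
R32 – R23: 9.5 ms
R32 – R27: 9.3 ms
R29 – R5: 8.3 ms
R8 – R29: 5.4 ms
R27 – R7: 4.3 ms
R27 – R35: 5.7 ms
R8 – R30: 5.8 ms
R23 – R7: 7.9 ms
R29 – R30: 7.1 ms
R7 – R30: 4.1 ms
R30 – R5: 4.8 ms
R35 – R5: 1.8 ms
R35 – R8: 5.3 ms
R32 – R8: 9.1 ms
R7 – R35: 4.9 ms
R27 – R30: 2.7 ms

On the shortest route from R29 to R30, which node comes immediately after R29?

Compare a few routes:
R29 - R5 - R30: 8.3+4.8 = 13.1
R29 - R30: 7.1 = 7.1
R29 - R8 - R30: 5.4+5.8 = 11.2
R29 - R8 - R5 - R30: 5.4+2.9+4.8 = 13.1
Cheapest is R29 - R30 at 7.1 ms.
So from R29 the first move is to R30.

R30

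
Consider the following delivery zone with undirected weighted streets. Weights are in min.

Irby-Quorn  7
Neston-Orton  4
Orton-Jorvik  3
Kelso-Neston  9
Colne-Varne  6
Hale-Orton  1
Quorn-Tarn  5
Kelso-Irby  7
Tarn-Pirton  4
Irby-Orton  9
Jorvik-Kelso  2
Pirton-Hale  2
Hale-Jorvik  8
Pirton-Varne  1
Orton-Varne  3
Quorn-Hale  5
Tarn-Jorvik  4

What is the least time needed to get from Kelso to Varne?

8 min

Candidate routes:
Kelso - Jorvik - Orton - Varne: 2+3+3 = 8
Kelso - Jorvik - Orton - Hale - Pirton - Varne: 2+3+1+2+1 = 9
Cheapest is Kelso - Jorvik - Orton - Varne at 8 min.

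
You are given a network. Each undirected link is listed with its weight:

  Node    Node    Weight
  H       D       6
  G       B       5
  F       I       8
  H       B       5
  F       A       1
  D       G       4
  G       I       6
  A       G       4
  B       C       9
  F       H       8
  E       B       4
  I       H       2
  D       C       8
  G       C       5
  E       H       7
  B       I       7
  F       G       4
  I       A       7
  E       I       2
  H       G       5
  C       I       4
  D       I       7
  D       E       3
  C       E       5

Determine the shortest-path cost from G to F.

Candidate routes:
G → F: 4 = 4
G → A → F: 4+1 = 5
The minimum is 4 via G → F.

4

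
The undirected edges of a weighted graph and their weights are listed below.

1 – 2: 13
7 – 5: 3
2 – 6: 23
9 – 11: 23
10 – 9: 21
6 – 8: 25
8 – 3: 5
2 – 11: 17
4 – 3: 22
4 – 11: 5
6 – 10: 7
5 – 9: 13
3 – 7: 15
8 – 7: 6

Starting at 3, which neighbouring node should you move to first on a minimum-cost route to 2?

Enumerating some paths:
3 - 4 - 11 - 2: 22+5+17 = 44
3 - 8 - 6 - 2: 5+25+23 = 53
The minimum is 44 via 3 - 4 - 11 - 2.
So from 3 the first move is to 4.

4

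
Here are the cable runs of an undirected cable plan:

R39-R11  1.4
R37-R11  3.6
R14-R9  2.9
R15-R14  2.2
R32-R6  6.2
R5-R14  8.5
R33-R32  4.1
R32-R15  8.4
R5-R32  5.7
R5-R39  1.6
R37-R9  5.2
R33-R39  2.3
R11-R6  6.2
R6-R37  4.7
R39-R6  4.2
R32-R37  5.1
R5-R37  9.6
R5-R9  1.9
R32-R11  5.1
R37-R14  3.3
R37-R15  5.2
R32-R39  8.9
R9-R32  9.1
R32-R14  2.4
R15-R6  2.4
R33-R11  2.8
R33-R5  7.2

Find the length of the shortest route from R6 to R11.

Settle nodes by increasing distance from R6:
R6: 0
R15: 2.4  (via R6)
R39: 4.2  (via R6)
R14: 4.6  (via R15)
R37: 4.7  (via R6)
R11: 5.6  (via R39)
Shortest route: R6–R39–R11 = 5.6.

5.6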